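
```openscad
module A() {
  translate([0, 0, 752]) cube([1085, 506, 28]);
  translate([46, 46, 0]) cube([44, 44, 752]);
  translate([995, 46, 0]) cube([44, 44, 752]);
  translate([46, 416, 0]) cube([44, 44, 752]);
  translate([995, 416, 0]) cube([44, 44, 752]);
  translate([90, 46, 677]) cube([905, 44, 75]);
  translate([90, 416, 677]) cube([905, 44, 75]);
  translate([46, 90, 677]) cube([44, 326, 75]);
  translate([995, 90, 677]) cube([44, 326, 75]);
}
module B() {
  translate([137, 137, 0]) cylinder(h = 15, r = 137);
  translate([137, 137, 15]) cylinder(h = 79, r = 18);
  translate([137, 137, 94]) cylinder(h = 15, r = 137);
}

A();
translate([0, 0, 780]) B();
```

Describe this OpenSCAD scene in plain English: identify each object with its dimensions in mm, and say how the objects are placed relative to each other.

A is a table: top 1085 mm (x) × 506 mm (y), 28 mm thick, upper face at z = 780 mm, on four 44×44 mm square legs, each inset 46 mm from the nearest pair of top edges, running from z = 0 to the bottom of the top. Four apron rails, 44 mm thick and 75 mm tall, run between adjacent legs with their top edges flush with the underside of the top and their outer faces flush with the legs' outer faces.

B is a spool: two coaxial disc flanges of radius 137 mm and thickness 15 mm, joined by a core cylinder of radius 18 mm and height 79 mm. The lower flange rests on z = 0 and the three cylinders share a vertical axis.

The spool is on top of the table.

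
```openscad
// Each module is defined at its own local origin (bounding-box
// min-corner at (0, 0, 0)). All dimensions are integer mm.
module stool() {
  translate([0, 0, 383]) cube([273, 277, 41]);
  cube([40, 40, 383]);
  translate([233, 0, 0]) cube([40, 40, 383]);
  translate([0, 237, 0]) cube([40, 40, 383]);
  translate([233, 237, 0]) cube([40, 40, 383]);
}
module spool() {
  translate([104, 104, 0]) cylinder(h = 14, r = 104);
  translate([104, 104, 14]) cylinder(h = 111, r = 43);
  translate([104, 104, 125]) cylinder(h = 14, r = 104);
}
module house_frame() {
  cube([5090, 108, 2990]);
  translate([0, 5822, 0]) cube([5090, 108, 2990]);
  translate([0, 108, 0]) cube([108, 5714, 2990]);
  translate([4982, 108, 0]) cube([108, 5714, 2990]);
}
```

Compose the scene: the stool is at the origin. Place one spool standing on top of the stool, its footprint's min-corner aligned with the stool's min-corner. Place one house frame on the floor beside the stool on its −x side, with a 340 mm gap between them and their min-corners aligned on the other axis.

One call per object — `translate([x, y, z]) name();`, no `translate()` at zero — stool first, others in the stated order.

stool();
translate([0, 0, 424]) spool();
translate([-5430, 0, 0]) house_frame();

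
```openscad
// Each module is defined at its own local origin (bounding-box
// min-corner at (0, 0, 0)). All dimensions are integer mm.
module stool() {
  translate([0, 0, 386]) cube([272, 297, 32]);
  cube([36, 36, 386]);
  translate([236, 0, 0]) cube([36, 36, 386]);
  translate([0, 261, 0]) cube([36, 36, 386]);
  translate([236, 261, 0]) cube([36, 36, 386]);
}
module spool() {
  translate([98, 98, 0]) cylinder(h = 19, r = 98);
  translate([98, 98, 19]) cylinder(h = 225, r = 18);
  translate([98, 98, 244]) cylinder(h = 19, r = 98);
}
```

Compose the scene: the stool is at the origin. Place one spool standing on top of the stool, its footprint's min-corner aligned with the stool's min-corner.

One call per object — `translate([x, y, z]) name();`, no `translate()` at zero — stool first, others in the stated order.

stool();
translate([0, 0, 418]) spool();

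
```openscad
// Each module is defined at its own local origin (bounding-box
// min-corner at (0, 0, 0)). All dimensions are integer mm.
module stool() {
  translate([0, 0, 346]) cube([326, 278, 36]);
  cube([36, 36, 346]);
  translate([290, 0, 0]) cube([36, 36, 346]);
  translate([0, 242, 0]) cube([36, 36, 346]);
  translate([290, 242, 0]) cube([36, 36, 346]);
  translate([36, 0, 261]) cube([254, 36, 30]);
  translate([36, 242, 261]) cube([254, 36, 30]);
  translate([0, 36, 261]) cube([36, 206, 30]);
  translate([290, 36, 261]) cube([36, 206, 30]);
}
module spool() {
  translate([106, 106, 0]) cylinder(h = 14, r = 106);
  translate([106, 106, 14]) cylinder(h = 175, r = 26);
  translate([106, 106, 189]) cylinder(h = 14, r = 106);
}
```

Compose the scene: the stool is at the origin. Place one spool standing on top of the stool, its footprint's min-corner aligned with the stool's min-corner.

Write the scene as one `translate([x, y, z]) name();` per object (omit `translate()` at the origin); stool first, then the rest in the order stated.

stool();
translate([0, 0, 382]) spool();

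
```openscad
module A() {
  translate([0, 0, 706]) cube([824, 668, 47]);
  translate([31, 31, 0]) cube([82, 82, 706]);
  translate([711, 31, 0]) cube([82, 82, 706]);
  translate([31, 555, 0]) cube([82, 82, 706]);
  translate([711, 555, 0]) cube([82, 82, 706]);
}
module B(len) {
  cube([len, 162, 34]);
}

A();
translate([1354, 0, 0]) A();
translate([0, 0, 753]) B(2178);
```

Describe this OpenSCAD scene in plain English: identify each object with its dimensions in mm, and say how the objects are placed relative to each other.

A is a rectangular dining table. The top is 824×668×47 mm with its upper surface at z = 753 mm. It stands on four 82×82 mm square legs, each inset 31 mm from the nearest pair of top edges, running from the floor to the underside of the top.

B is a rectangular beam 2178 mm long (x), 162 mm deep (y), 34 mm thick (z).

The beam spans the tops of two tables placed 530 mm apart, resting at z = 753 mm.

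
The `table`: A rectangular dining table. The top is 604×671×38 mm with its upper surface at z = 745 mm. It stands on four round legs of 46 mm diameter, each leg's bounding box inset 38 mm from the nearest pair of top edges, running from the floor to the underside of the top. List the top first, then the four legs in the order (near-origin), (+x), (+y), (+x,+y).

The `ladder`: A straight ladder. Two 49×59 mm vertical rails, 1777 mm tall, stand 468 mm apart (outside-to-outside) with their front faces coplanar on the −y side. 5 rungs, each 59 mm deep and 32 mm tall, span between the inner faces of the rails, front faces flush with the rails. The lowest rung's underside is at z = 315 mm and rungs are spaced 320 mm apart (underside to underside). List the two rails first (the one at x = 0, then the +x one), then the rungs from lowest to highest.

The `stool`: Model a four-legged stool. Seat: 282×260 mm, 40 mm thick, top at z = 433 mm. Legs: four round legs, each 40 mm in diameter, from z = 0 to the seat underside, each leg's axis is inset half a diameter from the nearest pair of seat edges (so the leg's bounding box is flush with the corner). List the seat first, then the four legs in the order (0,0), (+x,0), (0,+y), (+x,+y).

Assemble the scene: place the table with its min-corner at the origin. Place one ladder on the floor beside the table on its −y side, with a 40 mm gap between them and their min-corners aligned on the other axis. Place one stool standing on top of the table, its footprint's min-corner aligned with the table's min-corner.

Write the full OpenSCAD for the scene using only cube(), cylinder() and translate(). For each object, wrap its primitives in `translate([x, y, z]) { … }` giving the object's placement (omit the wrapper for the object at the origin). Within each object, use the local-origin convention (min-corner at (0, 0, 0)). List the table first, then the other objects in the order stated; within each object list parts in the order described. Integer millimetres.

translate([0, 0, 707]) cube([604, 671, 38]);
translate([61, 61, 0]) cylinder(h = 707, r = 23);
translate([543, 61, 0]) cylinder(h = 707, r = 23);
translate([61, 610, 0]) cylinder(h = 707, r = 23);
translate([543, 610, 0]) cylinder(h = 707, r = 23);
translate([0, -99, 0]) {
  cube([49, 59, 1777]);
  translate([419, 0, 0]) cube([49, 59, 1777]);
  translate([49, 0, 315]) cube([370, 59, 32]);
  translate([49, 0, 635]) cube([370, 59, 32]);
  translate([49, 0, 955]) cube([370, 59, 32]);
  translate([49, 0, 1275]) cube([370, 59, 32]);
  translate([49, 0, 1595]) cube([370, 59, 32]);
}
translate([0, 0, 745]) {
  translate([0, 0, 393]) cube([282, 260, 40]);
  translate([20, 20, 0]) cylinder(h = 393, r = 20);
  translate([262, 20, 0]) cylinder(h = 393, r = 20);
  translate([20, 240, 0]) cylinder(h = 393, r = 20);
  translate([262, 240, 0]) cylinder(h = 393, r = 20);
}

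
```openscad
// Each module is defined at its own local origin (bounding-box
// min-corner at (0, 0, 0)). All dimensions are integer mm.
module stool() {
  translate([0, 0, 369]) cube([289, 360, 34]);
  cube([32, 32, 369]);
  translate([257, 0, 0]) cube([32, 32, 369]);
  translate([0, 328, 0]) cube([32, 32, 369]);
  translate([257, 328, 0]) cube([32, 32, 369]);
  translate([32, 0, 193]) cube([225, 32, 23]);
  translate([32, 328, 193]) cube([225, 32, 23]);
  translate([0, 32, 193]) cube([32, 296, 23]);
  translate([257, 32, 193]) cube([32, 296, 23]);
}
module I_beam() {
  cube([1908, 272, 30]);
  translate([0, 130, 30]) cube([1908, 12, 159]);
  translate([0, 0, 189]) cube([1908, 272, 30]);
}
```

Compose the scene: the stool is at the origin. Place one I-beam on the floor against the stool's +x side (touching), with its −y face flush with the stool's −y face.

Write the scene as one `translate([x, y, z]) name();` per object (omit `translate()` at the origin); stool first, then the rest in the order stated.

stool();
translate([289, 0, 0]) I_beam();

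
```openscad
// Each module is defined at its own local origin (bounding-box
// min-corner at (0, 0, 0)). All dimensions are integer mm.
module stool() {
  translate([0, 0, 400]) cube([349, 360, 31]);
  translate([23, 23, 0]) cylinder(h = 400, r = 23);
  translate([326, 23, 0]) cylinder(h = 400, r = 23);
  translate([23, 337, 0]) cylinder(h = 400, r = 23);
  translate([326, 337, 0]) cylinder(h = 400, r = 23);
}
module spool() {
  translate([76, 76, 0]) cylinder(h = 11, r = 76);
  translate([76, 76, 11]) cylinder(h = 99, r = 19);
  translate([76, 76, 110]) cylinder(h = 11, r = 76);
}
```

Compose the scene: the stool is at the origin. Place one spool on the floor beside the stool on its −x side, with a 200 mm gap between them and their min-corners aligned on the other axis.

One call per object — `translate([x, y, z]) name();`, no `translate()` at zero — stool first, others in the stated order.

stool();
translate([-352, 0, 0]) spool();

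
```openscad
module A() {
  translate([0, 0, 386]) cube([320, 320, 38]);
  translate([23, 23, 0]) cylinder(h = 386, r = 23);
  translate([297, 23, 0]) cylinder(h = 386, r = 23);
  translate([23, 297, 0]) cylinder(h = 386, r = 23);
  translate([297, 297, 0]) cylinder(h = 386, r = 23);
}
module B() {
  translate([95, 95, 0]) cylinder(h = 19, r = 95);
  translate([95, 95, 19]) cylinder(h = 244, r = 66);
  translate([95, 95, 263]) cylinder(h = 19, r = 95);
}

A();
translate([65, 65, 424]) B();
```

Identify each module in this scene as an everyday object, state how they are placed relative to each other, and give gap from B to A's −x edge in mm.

A is a stool. B is a spool. The spool is on top of the stool, centred. The gap from the spool to the stool's −x edge is 65 mm.

The spool's min-x is at 65; the stool's min-x is 0; gap = 65 mm.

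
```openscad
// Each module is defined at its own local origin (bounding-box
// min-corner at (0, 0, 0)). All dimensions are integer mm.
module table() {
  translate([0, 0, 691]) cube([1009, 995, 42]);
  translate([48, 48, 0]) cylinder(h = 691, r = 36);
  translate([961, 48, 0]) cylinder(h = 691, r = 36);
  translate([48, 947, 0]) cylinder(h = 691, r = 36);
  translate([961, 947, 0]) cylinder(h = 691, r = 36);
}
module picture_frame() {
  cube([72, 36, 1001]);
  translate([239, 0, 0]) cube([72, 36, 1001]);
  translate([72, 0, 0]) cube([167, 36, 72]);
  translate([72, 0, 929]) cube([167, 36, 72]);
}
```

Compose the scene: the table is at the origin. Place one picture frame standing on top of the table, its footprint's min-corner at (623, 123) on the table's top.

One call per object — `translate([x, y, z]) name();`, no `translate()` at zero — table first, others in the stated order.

table();
translate([623, 123, 733]) picture_frame();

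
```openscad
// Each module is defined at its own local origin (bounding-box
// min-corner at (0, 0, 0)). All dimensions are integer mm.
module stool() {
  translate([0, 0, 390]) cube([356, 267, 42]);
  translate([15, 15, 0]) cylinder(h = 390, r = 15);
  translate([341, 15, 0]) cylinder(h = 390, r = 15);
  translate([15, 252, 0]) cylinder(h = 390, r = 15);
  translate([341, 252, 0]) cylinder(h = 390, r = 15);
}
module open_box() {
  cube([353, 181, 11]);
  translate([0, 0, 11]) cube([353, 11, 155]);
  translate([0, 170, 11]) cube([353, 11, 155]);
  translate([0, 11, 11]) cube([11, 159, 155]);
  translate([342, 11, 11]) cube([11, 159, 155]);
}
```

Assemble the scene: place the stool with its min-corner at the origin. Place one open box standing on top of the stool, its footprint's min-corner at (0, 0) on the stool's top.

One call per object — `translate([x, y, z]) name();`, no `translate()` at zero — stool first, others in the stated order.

stool();
translate([0, 0, 432]) open_box();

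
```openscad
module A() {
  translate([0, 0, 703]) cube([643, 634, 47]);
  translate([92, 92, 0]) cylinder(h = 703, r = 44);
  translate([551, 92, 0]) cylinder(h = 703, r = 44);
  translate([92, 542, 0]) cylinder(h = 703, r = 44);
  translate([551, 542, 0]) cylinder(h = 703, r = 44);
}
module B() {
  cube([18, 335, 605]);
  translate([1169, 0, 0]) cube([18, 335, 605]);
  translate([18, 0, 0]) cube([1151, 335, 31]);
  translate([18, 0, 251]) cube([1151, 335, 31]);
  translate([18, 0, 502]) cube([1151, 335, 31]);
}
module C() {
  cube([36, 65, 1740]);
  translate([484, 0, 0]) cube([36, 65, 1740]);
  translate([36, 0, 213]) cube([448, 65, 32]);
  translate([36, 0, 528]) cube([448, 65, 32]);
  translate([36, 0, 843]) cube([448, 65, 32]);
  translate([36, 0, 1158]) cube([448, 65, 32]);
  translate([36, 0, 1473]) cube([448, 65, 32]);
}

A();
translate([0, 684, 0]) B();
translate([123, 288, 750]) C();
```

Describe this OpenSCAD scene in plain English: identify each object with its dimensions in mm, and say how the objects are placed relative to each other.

A is a rectangular dining table. The top is 643×634×47 mm with its upper surface at z = 750 mm. It stands on four round legs of 88 mm diameter, each leg's bounding box inset 48 mm from the nearest pair of top edges, running from the floor to the underside of the top.

B is an open bookshelf. Two side panels, each 18 mm thick, 335 mm deep and 605 mm tall, stand 1187 mm apart (outside-to-outside). Between them sit 3 shelves, each 31 mm thick and 335 mm deep, spanning the full gap between the sides. The bottom shelf rests on the floor (its underside at z = 0) and the clear gap between one shelf's top and the next shelf's underside is 220 mm.

C is a wooden ladder with two side rails of 36×65 mm section and 1740 mm height, set 520 mm apart overall. Between them run 5 rectangular rungs (65 mm deep, 32 mm thick), front faces flush with the rails' −y face. The bottom of the first rung is 213 mm above the floor and each subsequent rung is 315 mm higher than the one below.

The bookshelf is on the floor beside the table on its +y side. The ladder is on top of the table.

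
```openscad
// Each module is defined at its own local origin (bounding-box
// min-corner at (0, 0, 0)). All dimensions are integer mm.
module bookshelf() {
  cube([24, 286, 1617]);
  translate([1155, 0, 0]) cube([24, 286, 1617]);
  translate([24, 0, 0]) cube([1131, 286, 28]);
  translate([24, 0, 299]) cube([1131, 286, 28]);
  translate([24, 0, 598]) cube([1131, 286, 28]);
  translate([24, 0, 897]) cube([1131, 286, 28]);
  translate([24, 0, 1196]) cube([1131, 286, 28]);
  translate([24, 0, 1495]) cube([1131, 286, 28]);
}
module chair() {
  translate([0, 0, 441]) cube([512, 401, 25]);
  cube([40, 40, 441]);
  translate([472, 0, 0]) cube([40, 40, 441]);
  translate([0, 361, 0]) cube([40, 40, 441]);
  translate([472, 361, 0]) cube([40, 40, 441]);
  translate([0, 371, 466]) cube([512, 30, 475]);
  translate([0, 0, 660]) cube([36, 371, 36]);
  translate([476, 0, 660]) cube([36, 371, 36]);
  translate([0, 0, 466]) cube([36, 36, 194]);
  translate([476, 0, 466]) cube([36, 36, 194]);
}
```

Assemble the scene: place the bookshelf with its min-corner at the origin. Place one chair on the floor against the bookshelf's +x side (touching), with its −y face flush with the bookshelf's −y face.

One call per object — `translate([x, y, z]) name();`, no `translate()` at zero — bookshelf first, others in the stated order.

bookshelf();
translate([1179, 0, 0]) chair();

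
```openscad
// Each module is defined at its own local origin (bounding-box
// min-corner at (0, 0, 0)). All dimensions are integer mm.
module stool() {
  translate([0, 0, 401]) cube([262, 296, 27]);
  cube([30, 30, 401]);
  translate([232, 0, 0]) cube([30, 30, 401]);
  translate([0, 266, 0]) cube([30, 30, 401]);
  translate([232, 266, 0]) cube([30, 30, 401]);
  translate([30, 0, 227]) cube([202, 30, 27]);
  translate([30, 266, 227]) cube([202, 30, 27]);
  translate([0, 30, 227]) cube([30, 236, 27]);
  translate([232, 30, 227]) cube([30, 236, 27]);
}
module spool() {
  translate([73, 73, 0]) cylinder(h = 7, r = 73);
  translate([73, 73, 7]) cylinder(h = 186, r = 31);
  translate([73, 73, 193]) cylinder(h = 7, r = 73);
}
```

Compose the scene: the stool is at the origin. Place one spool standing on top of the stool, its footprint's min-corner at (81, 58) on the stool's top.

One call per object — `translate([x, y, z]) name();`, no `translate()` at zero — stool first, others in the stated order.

stool();
translate([81, 58, 428]) spool();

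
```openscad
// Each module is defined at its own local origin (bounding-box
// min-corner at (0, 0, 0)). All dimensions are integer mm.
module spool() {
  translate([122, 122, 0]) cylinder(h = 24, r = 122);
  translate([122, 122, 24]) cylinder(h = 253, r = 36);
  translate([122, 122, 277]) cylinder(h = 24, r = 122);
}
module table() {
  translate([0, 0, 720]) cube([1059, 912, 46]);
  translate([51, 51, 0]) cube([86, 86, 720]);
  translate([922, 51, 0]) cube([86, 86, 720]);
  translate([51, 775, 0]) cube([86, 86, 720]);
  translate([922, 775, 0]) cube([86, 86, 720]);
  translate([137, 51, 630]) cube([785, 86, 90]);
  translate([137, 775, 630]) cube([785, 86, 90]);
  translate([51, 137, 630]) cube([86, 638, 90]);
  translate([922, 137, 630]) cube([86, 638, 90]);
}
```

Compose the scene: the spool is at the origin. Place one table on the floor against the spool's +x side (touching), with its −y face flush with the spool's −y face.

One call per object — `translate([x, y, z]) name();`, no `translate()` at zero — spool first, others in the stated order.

spool();
translate([244, 0, 0]) table();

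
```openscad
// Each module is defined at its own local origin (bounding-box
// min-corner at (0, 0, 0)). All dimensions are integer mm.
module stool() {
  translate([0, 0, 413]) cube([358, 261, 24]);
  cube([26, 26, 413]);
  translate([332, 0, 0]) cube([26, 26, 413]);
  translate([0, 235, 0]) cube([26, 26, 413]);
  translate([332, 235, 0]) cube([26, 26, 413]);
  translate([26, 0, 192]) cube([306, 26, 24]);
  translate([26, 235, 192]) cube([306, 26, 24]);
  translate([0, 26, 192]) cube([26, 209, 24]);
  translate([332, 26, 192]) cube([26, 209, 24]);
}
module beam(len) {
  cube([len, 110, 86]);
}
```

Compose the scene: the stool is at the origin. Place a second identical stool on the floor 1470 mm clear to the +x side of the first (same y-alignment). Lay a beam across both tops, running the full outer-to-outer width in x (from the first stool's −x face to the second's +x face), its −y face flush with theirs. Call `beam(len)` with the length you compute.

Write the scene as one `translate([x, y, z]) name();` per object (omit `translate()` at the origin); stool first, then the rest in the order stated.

stool();
translate([1828, 0, 0]) stool();
translate([0, 0, 437]) beam(2186);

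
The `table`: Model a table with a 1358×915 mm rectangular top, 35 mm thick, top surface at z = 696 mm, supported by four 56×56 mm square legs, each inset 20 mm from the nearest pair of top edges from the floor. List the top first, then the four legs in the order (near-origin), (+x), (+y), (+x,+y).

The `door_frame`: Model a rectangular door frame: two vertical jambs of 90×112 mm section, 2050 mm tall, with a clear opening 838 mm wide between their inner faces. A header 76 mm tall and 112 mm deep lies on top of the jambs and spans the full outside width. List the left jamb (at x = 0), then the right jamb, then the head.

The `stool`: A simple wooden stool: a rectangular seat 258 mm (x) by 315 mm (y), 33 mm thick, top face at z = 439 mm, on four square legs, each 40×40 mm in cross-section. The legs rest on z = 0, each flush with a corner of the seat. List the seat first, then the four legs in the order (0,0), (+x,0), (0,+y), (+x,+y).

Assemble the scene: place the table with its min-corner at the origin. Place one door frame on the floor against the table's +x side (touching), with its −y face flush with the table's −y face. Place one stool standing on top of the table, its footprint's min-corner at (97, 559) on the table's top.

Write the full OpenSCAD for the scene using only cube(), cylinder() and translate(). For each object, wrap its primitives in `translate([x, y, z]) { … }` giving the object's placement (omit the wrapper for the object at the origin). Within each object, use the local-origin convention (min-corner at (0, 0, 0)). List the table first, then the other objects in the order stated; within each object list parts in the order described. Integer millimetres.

translate([0, 0, 661]) cube([1358, 915, 35]);
translate([20, 20, 0]) cube([56, 56, 661]);
translate([1282, 20, 0]) cube([56, 56, 661]);
translate([20, 839, 0]) cube([56, 56, 661]);
translate([1282, 839, 0]) cube([56, 56, 661]);
translate([1358, 0, 0]) {
  cube([90, 112, 2050]);
  translate([928, 0, 0]) cube([90, 112, 2050]);
  translate([0, 0, 2050]) cube([1018, 112, 76]);
}
translate([97, 559, 696]) {
  translate([0, 0, 406]) cube([258, 315, 33]);
  cube([40, 40, 406]);
  translate([218, 0, 0]) cube([40, 40, 406]);
  translate([0, 275, 0]) cube([40, 40, 406]);
  translate([218, 275, 0]) cube([40, 40, 406]);
}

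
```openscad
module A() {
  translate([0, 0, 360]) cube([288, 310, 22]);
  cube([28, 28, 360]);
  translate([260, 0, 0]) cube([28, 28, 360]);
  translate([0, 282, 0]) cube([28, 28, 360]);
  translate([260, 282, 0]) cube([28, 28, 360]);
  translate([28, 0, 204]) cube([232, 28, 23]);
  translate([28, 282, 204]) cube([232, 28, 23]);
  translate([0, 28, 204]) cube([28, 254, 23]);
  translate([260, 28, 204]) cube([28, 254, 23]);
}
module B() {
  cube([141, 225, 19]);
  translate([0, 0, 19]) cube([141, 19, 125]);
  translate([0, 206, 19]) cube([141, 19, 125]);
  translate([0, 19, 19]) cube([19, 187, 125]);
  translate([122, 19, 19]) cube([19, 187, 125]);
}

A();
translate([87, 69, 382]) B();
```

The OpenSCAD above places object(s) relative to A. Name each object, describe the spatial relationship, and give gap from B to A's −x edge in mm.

A is a stool. B is an open box. The open box is on top of the stool. The gap from the open box to the stool's −x edge is 87 mm.

The open box's min-x is at 87; the stool's min-x is 0; gap = 87 mm.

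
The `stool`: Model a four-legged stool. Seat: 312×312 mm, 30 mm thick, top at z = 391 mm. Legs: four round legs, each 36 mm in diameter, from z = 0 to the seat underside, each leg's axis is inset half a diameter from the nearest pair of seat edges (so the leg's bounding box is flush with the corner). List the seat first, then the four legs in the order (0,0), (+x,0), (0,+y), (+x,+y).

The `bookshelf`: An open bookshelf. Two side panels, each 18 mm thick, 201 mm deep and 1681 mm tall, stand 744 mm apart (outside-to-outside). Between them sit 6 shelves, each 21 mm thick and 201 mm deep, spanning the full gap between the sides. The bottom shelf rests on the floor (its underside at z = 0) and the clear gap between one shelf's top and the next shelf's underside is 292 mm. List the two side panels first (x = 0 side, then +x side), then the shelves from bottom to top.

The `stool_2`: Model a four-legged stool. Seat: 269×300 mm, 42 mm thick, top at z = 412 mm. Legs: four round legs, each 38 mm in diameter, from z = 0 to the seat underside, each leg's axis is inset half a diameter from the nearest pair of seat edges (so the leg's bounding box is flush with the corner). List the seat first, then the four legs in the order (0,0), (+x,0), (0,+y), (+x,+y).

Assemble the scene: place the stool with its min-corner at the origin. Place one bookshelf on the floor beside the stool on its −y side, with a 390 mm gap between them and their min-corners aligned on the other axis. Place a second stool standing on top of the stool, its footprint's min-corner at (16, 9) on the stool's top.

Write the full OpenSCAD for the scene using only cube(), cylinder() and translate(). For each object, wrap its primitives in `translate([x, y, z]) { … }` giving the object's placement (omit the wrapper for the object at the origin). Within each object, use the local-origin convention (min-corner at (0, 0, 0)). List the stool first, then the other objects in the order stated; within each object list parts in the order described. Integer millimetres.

translate([0, 0, 361]) cube([312, 312, 30]);
translate([18, 18, 0]) cylinder(h = 361, r = 18);
translate([294, 18, 0]) cylinder(h = 361, r = 18);
translate([18, 294, 0]) cylinder(h = 361, r = 18);
translate([294, 294, 0]) cylinder(h = 361, r = 18);
translate([0, -591, 0]) {
  cube([18, 201, 1681]);
  translate([726, 0, 0]) cube([18, 201, 1681]);
  translate([18, 0, 0]) cube([708, 201, 21]);
  translate([18, 0, 313]) cube([708, 201, 21]);
  translate([18, 0, 626]) cube([708, 201, 21]);
  translate([18, 0, 939]) cube([708, 201, 21]);
  translate([18, 0, 1252]) cube([708, 201, 21]);
  translate([18, 0, 1565]) cube([708, 201, 21]);
}
translate([16, 9, 391]) {
  translate([0, 0, 370]) cube([269, 300, 42]);
  translate([19, 19, 0]) cylinder(h = 370, r = 19);
  translate([250, 19, 0]) cylinder(h = 370, r = 19);
  translate([19, 281, 0]) cylinder(h = 370, r = 19);
  translate([250, 281, 0]) cylinder(h = 370, r = 19);
}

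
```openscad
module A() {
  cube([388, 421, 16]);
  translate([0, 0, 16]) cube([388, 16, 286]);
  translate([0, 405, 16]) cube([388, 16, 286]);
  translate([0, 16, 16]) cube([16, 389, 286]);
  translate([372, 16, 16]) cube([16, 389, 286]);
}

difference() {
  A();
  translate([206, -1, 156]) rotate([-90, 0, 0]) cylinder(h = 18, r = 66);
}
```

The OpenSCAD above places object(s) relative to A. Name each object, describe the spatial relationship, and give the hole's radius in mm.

The subtracted cylinder has r = 66 mm.

A is an open box. The open box has a circular hole through its front wall. The hole's radius is 66 mm.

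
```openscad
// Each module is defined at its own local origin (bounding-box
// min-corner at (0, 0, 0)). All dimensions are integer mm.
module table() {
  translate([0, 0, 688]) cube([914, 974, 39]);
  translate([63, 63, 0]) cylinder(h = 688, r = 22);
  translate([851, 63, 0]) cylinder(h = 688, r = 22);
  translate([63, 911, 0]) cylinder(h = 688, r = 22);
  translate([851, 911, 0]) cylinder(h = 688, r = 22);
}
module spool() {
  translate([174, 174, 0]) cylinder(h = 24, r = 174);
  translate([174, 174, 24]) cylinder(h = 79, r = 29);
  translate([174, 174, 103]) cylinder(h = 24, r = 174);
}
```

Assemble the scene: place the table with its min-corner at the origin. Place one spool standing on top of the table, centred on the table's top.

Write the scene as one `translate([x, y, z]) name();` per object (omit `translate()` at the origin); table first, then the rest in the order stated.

table();
translate([283, 313, 727]) spool();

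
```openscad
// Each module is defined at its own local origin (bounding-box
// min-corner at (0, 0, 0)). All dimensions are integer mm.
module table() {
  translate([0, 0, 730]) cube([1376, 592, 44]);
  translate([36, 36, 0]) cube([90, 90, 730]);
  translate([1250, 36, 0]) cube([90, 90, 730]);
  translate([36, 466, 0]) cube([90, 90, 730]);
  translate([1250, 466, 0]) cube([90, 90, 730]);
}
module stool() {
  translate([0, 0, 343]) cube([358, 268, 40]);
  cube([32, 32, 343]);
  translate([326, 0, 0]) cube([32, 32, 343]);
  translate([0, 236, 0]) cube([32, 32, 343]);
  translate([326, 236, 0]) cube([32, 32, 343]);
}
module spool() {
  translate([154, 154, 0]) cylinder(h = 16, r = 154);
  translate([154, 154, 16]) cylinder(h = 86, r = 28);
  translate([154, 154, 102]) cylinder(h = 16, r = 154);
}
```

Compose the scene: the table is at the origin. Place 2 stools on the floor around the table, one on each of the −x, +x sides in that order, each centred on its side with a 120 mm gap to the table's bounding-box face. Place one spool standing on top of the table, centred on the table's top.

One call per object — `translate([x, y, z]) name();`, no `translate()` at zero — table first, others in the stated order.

table();
translate([-478, 162, 0]) stool();
translate([1496, 162, 0]) stool();
translate([534, 142, 774]) spool();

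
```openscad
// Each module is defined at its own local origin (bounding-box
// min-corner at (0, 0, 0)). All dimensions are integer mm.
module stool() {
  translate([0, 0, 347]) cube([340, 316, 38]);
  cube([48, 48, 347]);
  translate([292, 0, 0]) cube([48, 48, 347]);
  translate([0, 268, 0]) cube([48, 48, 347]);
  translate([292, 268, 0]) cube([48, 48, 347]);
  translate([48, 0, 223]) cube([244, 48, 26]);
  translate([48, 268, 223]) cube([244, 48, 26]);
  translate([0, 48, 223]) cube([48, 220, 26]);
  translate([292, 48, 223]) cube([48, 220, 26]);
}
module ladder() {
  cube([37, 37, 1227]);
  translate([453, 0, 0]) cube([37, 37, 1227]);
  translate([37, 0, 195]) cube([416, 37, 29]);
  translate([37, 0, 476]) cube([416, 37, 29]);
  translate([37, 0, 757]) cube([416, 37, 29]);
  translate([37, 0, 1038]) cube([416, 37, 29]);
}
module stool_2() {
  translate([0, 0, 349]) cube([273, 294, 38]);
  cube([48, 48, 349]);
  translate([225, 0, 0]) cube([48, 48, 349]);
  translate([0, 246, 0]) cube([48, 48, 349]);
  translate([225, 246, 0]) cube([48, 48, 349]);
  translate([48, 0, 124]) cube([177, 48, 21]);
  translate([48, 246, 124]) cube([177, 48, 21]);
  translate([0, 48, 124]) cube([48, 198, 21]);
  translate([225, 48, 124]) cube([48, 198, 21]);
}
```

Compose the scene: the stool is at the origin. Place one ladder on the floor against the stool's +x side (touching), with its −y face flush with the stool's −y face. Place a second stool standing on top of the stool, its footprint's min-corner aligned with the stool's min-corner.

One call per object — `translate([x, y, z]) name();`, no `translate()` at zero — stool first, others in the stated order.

stool();
translate([340, 0, 0]) ladder();
translate([0, 0, 385]) stool_2();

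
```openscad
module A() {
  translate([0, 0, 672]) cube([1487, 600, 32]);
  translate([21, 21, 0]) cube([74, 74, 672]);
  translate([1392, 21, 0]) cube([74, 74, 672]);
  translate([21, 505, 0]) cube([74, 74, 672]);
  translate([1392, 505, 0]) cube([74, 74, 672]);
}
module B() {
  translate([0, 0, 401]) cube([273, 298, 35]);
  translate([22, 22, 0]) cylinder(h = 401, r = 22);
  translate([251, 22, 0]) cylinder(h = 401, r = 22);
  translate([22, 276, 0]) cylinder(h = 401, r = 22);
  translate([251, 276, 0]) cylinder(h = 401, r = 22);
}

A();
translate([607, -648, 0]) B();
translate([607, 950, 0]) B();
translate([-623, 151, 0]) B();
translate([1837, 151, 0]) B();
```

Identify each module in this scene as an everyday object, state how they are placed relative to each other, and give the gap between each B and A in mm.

A is a table. B is a stool. Four stools sit around the table at the −y, +y, −x, +x sides. The gap between each stool and the table is 350 mm.

Each stool's nearest face is 350 mm from the table's bounding box.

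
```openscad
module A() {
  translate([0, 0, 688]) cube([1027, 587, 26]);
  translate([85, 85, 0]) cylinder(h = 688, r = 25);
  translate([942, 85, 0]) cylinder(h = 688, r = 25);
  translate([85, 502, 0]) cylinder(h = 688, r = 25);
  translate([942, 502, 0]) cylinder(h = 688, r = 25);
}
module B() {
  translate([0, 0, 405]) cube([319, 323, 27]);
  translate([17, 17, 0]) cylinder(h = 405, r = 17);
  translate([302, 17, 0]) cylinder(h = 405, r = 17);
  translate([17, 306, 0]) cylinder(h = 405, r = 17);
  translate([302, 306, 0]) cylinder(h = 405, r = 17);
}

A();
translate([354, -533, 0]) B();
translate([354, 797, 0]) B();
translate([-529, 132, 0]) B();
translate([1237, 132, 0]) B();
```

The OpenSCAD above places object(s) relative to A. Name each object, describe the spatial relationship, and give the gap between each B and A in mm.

Each stool's nearest face is 210 mm from the table's bounding box.

A is a table. B is a stool. Four stools sit around the table at the −y, +y, −x, +x sides. The gap between each stool and the table is 210 mm.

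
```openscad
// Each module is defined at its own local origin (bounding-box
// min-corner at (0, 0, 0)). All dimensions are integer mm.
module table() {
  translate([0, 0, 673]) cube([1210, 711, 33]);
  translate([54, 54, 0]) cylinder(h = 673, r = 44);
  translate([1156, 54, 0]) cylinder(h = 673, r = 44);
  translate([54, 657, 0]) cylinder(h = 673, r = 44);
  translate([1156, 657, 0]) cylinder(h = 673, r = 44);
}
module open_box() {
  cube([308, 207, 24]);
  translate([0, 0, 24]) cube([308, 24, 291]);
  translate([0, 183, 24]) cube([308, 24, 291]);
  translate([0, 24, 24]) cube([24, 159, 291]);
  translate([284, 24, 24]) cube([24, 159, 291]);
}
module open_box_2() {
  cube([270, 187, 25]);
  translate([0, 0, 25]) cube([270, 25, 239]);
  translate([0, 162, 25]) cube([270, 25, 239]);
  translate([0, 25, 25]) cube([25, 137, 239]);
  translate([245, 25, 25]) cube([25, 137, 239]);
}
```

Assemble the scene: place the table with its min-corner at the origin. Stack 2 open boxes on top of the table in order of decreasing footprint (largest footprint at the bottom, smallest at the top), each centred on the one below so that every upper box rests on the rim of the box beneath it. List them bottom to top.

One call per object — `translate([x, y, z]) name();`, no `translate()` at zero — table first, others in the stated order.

table();
translate([451, 252, 706]) open_box();
translate([470, 262, 1021]) open_box_2();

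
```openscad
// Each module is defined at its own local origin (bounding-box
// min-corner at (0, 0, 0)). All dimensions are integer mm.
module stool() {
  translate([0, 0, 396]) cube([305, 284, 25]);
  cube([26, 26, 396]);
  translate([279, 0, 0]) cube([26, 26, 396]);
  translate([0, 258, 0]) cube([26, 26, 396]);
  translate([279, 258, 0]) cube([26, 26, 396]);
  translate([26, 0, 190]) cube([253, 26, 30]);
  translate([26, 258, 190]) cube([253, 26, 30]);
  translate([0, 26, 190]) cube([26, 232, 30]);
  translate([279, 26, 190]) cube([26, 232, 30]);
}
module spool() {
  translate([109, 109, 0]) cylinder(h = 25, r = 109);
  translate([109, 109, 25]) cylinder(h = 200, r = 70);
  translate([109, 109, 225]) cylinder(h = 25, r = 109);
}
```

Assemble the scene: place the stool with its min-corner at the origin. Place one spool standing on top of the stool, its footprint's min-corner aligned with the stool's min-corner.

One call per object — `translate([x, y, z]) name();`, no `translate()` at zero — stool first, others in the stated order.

stool();
translate([0, 0, 421]) spool();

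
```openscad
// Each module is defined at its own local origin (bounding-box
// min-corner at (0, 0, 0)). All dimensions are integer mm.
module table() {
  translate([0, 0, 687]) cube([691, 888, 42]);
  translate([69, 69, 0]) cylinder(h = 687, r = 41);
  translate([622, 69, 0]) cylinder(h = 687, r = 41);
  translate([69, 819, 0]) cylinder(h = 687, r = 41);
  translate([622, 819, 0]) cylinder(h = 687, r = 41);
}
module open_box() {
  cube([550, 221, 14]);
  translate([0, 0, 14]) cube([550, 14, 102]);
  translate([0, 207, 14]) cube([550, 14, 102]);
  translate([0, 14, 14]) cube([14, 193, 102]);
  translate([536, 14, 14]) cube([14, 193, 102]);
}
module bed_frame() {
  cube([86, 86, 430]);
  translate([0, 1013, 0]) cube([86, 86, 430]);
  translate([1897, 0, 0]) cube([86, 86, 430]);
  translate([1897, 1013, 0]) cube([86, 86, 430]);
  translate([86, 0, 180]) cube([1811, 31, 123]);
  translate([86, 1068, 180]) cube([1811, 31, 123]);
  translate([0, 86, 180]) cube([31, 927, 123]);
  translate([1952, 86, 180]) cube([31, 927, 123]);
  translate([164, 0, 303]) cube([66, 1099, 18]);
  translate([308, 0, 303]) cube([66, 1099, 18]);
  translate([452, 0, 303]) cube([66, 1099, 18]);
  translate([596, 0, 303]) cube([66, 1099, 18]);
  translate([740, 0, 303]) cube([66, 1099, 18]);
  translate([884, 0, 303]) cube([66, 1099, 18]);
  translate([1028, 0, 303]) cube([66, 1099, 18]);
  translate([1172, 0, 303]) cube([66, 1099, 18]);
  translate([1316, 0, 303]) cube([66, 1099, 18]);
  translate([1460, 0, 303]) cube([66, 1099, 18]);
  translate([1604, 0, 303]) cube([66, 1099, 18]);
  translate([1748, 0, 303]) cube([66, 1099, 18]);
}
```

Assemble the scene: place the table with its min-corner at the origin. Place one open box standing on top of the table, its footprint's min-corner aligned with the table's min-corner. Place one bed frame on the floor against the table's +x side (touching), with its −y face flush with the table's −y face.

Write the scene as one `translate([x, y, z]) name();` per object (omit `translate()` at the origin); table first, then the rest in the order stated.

table();
translate([0, 0, 729]) open_box();
translate([691, 0, 0]) bed_frame();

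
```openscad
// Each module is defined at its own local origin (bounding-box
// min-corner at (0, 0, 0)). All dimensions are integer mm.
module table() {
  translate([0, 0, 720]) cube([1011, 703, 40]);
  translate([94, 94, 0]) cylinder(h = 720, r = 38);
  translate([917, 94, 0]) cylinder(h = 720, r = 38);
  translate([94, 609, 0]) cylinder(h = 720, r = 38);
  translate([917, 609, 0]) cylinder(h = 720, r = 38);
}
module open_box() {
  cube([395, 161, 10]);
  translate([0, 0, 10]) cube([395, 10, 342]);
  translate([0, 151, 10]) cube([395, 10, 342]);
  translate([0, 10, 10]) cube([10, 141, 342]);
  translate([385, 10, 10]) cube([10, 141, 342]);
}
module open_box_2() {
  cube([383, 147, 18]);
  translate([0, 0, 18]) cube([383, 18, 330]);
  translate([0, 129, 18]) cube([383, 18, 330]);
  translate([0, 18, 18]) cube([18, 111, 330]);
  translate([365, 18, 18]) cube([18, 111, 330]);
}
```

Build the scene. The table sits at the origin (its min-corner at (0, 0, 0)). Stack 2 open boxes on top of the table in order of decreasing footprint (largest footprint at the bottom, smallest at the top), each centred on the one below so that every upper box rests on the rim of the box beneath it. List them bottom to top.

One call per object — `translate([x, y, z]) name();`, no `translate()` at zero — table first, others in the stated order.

table();
translate([308, 271, 760]) open_box();
translate([314, 278, 1112]) open_box_2();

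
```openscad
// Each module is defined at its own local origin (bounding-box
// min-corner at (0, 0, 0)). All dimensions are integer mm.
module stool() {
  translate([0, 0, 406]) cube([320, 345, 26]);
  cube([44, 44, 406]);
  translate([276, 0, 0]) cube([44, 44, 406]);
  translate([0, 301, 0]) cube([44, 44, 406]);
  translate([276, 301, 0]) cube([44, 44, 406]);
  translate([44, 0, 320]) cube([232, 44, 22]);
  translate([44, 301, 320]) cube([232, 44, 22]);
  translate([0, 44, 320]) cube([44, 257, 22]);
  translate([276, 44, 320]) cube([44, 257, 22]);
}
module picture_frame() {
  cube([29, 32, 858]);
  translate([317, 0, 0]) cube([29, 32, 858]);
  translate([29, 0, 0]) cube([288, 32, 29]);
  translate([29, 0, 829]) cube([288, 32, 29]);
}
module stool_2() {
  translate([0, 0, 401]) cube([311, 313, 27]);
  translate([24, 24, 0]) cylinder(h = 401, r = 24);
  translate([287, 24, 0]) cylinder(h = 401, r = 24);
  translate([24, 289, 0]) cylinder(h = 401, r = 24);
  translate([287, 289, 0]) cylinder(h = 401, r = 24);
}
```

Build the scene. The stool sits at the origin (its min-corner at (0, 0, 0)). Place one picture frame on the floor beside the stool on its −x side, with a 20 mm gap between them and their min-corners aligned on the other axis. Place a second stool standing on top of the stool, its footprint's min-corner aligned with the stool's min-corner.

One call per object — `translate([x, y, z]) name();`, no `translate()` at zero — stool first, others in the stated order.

stool();
translate([-366, 0, 0]) picture_frame();
translate([0, 0, 432]) stool_2();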